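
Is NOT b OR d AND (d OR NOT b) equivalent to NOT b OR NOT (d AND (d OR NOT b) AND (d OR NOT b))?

E1: NOT b OR d AND (d OR NOT b)
    = NOT b OR d   [absorption]
E2: NOT b OR NOT (d AND (d OR NOT b) AND (d OR NOT b))
    = NOT b OR NOT (d AND (d OR NOT b))   [idempotence]
    = NOT b OR NOT d   [absorption]
These differ: at b=1, d=1, E1 = 1 but E2 = 0.

No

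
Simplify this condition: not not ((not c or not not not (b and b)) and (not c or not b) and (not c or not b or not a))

not c or not b

not not ((not c or not not not (b and b)) and (not c or not b) and (not c or not b or not a))
= not not ((not c or not (b and b)) and (not c or not b) and (not c or not b or not a))   — double negation
= not not ((not c or not (b and b)) and (not c or not b))   — absorption
= not not ((not c or not b) and (not c or not b))   — idempotence
= not not (not c or not b)   — idempotence
= not c or not b   — double negation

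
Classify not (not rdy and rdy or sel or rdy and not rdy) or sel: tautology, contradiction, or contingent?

tautology

not (not rdy and rdy or sel or rdy and not rdy) or sel
= not (sel or rdy and not rdy) or sel
= not sel or sel
= True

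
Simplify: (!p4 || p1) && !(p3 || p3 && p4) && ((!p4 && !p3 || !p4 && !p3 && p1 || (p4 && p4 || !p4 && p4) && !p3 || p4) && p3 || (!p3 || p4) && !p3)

(!p4 || p1) && !p3

(!p4 || p1) && !(p3 || p3 && p4) && ((!p4 && !p3 || !p4 && !p3 && p1 || (p4 && p4 || !p4 && p4) && !p3 || p4) && p3 || (!p3 || p4) && !p3)
= (!p4 || p1) && !(p3 || p3 && p4) && ((!p4 && !p3 || !p4 && !p3 && p1 || p4 && !p3 || p4) && p3 || (!p3 || p4) && !p3)   — distribution
= (!p4 || p1) && !(p3 || p3 && p4) && ((!p4 && !p3 || p4 && !p3 || p4) && p3 || (!p3 || p4) && !p3)   — absorption
= (!p4 || p1) && !(p3 || p3 && p4) && ((!p3 || p4) && p3 || (!p3 || p4) && !p3)   — distribution
= (!p4 || p1) && !p3 && ((!p3 || p4) && p3 || (!p3 || p4) && !p3)   — absorption
= (!p4 || p1) && !p3 && (!p3 || p4)   — distribution
= (!p4 || p1) && !p3   — absorption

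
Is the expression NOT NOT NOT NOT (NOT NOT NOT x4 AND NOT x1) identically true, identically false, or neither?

NOT NOT NOT NOT (NOT NOT NOT x4 AND NOT x1)
= NOT NOT NOT NOT (NOT x4 AND NOT x1)   — double negation
= NOT NOT (NOT x4 AND NOT x1)   — double negation
= NOT x4 AND NOT x1   — double negation
This depends on x1, x4, so it is not a constant.

neither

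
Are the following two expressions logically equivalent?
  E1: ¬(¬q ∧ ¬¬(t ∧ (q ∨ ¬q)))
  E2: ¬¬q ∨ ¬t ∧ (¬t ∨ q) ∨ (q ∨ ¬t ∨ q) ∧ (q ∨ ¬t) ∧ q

Yes

E1: ¬(¬q ∧ ¬¬(t ∧ (q ∨ ¬q)))
    = q ∨ ¬(t ∧ (q ∨ ¬q))   (De Morgan)
    = q ∨ ¬t   (complement / identity)
E2: ¬¬q ∨ ¬t ∧ (¬t ∨ q) ∨ (q ∨ ¬t ∨ q) ∧ (q ∨ ¬t) ∧ q
    = ¬¬q ∨ ¬t ∧ (¬t ∨ q) ∨ (q ∨ ¬t) ∧ q   (absorption)
    = ¬¬q ∨ ¬t ∨ (q ∨ ¬t) ∧ q   (absorption)
    = q ∨ ¬t ∨ (q ∨ ¬t) ∧ q   (double negation)
    = q ∨ ¬t   (absorption)
Both reduce to q ∨ ¬t, so they are equivalent.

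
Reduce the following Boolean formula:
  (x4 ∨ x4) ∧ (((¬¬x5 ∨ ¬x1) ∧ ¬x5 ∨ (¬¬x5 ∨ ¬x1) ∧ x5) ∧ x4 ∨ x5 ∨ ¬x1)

x4 ∧ (x5 ∨ ¬x1)

(x4 ∨ x4) ∧ (((¬¬x5 ∨ ¬x1) ∧ ¬x5 ∨ (¬¬x5 ∨ ¬x1) ∧ x5) ∧ x4 ∨ x5 ∨ ¬x1)
= (x4 ∨ x4) ∧ ((¬¬x5 ∨ ¬x1) ∧ x4 ∨ x5 ∨ ¬x1)   [distribution]
= x4 ∧ ((¬¬x5 ∨ ¬x1) ∧ x4 ∨ x5 ∨ ¬x1)   [idempotence]
= x4 ∧ ((x5 ∨ ¬x1) ∧ x4 ∨ x5 ∨ ¬x1)   [double negation]
= x4 ∧ (x5 ∨ ¬x1)   [absorption]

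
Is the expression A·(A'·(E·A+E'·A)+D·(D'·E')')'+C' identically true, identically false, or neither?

neither

A·(A'·(E·A+E'·A)+D·(D'·E')')'+C'
= A·(A'·A+D·(D'·E')')'+C'
= A·(A'·A+D·(D+E))'+C'
= A·(D·(D+E))'+C'
= A·D'+C'
This depends on A, C, D, so it is not a constant.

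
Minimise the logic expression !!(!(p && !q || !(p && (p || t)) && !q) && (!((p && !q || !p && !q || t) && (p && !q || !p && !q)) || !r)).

q

!!(!(p && !q || !(p && (p || t)) && !q) && (!((p && !q || !p && !q || t) && (p && !q || !p && !q)) || !r))
= !!(!(p && !q || !p && !q) && (!((p && !q || !p && !q || t) && (p && !q || !p && !q)) || !r))   [absorption]
= !!(!(p && !q || !p && !q) && (!(p && !q || !p && !q) || !r))   [absorption]
= !!!(p && !q || !p && !q)   [absorption]
= !!!!q   [distribution]
= !!q   [double negation]
= q   [double negation]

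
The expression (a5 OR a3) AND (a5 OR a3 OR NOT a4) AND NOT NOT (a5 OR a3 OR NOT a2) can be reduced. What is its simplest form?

(a5 OR a3) AND (a5 OR a3 OR NOT a4) AND NOT NOT (a5 OR a3 OR NOT a2)
= (a5 OR a3) AND (a5 OR a3 OR NOT a4) AND (a5 OR a3 OR NOT a2)   — double negation
= (a5 OR a3) AND (a5 OR a3 OR NOT a2)   — absorption
= a5 OR a3   — absorption

a5 OR a3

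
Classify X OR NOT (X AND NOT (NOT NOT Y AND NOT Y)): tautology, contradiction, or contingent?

tautology

X OR NOT (X AND NOT (NOT NOT Y AND NOT Y))
= X OR NOT (X AND (NOT Y OR Y))
= X OR NOT X
= TRUE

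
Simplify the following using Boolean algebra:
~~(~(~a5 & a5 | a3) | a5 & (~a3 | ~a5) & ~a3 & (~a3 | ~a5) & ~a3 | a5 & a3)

~~(~(~a5 & a5 | a3) | a5 & (~a3 | ~a5) & ~a3 & (~a3 | ~a5) & ~a3 | a5 & a3)
= ~~(~(~a5 & a5 | a3) | a5 & (~a3 | ~a5) & ~a3 | a5 & a3)   (idempotence)
= ~~(~a3 | a5 & (~a3 | ~a5) & ~a3 | a5 & a3)   (complement / identity)
= ~a3 | a5 & (~a3 | ~a5) & ~a3 | a5 & a3   (double negation)
= ~a3 | a5 & ~a3 | a5 & a3   (absorption)
= ~a3 | a5   (distribution)

~a3 | a5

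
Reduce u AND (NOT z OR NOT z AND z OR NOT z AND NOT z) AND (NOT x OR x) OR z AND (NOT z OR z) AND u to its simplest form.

u AND (NOT z OR NOT z AND z OR NOT z AND NOT z) AND (NOT x OR x) OR z AND (NOT z OR z) AND u
= u AND (NOT z OR NOT z AND z OR NOT z AND NOT z) AND (NOT x OR x) OR z AND u   — complement / identity
= u AND (NOT z OR NOT z AND z OR NOT z AND NOT z) OR z AND u   — complement / identity
= u AND (NOT z OR NOT z) OR z AND u   — distribution
= u AND NOT z OR z AND u   — idempotence
= u   — distribution

u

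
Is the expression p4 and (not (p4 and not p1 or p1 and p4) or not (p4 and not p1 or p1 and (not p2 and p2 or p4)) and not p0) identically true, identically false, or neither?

p4 and (not (p4 and not p1 or p1 and p4) or not (p4 and not p1 or p1 and (not p2 and p2 or p4)) and not p0)
= p4 and (not (p4 and not p1 or p1 and p4) or not (p4 and not p1 or p1 and p4) and not p0)   (complement / identity)
= p4 and not (p4 and not p1 or p1 and p4)   (absorption)
= p4 and not p4   (distribution)
= False   (complement)

identically false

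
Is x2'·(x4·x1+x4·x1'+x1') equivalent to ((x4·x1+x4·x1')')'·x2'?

No

E1: x2'·(x4·x1+x4·x1'+x1')
    = x2'·(x4+x1')   — distribution
E2: ((x4·x1+x4·x1')')'·x2'
    = (x4·x1+x4·x1')·x2'   — double negation
    = x4·x2'   — distribution
These differ: at x1=0, x2=0, x4=0, E1 = 1 but E2 = 0.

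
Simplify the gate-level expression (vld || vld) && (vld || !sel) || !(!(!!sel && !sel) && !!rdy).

vld || !rdy

(vld || vld) && (vld || !sel) || !(!(!!sel && !sel) && !!rdy)
= (vld || vld) && (vld || !sel) || !(!(sel && !sel) && !!rdy)   (double negation)
= vld && !sel || vld || !(!(sel && !sel) && !!rdy)   (distribution)
= vld || !(!(sel && !sel) && !!rdy)   (absorption)
= vld || sel && !sel || !rdy   (De Morgan)
= vld || !rdy   (complement / identity)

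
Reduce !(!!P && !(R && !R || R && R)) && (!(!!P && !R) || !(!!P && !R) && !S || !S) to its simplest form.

!(!!P && !(R && !R || R && R)) && (!(!!P && !R) || !(!!P && !R) && !S || !S)
= !(!!P && !(R && !R || R && R)) && (!(!!P && !R) || !S)   — absorption
= !(!!P && !R) && (!(!!P && !R) || !S)   — distribution
= !(!!P && !R)   — absorption
= !P || R   — De Morgan

!P || R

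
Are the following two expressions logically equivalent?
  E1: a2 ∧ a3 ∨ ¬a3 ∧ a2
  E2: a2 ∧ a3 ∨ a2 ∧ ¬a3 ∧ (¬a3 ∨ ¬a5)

E1: a2 ∧ a3 ∨ ¬a3 ∧ a2
    = a2   (distribution)
E2: a2 ∧ a3 ∨ a2 ∧ ¬a3 ∧ (¬a3 ∨ ¬a5)
    = a2 ∧ a3 ∨ a2 ∧ ¬a3   (absorption)
    = a2   (distribution)
Both reduce to a2, so they are equivalent.

Yes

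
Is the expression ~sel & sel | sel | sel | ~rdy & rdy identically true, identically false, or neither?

neither

~sel & sel | sel | sel | ~rdy & rdy
= ~sel & sel | sel | sel   — complement / identity
= sel | sel   — complement / identity
= sel   — idempotence
This depends on sel, so it is not a constant.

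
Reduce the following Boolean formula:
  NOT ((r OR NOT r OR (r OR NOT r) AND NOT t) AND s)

NOT s

NOT ((r OR NOT r OR (r OR NOT r) AND NOT t) AND s)
= NOT ((r OR NOT r) AND s)
= NOT s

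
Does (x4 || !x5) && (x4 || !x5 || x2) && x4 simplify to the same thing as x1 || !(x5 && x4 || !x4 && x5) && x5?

E1: (x4 || !x5) && (x4 || !x5 || x2) && x4
    = (x4 || !x5) && x4   — absorption
    = x4   — absorption
E2: x1 || !(x5 && x4 || !x4 && x5) && x5
    = x1 || !x5 && x5   — distribution
    = x1   — complement / identity
These differ: at x1=1, x2=0, x4=0, x5=0, E1 = 0 but E2 = 1.

No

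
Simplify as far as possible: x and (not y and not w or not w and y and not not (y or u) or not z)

x and (not y and not w or not w and y and not not (y or u) or not z)
= x and (not y and not w or not w and y and (y or u) or not z)   — double negation
= x and (not y and not w or not w and y or not z)   — absorption
= x and (not w or not z)   — distribution

x and (not w or not z)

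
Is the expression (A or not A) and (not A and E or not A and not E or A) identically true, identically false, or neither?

(A or not A) and (not A and E or not A and not E or A)
= (A or not A) and (not A or A)   (distribution)
= A or not A   (complement / identity)
= True   (complement)

identically true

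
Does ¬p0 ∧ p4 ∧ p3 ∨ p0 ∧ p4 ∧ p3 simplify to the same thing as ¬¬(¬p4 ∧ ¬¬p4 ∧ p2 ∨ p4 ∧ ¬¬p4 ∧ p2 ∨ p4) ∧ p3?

Yes

E1: ¬p0 ∧ p4 ∧ p3 ∨ p0 ∧ p4 ∧ p3
    = p4 ∧ p3   — distribution
E2: ¬¬(¬p4 ∧ ¬¬p4 ∧ p2 ∨ p4 ∧ ¬¬p4 ∧ p2 ∨ p4) ∧ p3
    = ¬¬(¬¬p4 ∧ p2 ∨ p4) ∧ p3   — distribution
    = (¬¬p4 ∧ p2 ∨ p4) ∧ p3   — double negation
    = (p4 ∧ p2 ∨ p4) ∧ p3   — double negation
    = p4 ∧ p3   — absorption
Both reduce to p4 ∧ p3, so they are equivalent.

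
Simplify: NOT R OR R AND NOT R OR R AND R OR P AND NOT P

TRUE

NOT R OR R AND NOT R OR R AND R OR P AND NOT P
= NOT R OR R OR P AND NOT P   [distribution]
= NOT R OR R   [complement / identity]
= TRUE   [complement]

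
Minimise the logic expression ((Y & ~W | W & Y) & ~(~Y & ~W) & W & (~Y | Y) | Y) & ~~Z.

Y & Z

((Y & ~W | W & Y) & ~(~Y & ~W) & W & (~Y | Y) | Y) & ~~Z
= ((Y & ~W | W & Y) & (Y | W) & W & (~Y | Y) | Y) & ~~Z   [De Morgan]
= (Y & (Y | W) & W & (~Y | Y) | Y) & ~~Z   [distribution]
= (Y & W & (~Y | Y) | Y) & ~~Z   [absorption]
= (Y & W & (~Y | Y) | Y) & Z   [double negation]
= (Y & W | Y) & Z   [complement / identity]
= Y & Z   [absorption]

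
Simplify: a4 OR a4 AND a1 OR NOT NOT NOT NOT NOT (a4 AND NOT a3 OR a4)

TRUE

a4 OR a4 AND a1 OR NOT NOT NOT NOT NOT (a4 AND NOT a3 OR a4)
= a4 OR a4 AND a1 OR NOT NOT NOT (a4 AND NOT a3 OR a4)   — double negation
= a4 OR a4 AND a1 OR NOT NOT NOT a4   — absorption
= a4 OR a4 AND a1 OR NOT a4   — double negation
= a4 OR NOT a4   — absorption
= TRUE   — complement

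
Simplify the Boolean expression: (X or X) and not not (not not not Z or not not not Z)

X and not Z

(X or X) and not not (not not not Z or not not not Z)
= (X or X) and not not not not not Z   (idempotence)
= X and not not not not not Z   (idempotence)
= X and not not not Z   (double negation)
= X and not Z   (double negation)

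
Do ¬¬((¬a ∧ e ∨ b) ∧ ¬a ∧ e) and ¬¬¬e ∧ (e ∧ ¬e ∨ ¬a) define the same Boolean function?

E1: ¬¬((¬a ∧ e ∨ b) ∧ ¬a ∧ e)
    = (¬a ∧ e ∨ b) ∧ ¬a ∧ e   [double negation]
    = ¬a ∧ e   [absorption]
E2: ¬¬¬e ∧ (e ∧ ¬e ∨ ¬a)
    = ¬¬¬e ∧ ¬a   [complement / identity]
    = ¬e ∧ ¬a   [double negation]
These differ: at a=0, b=1, e=0, E1 = 0 but E2 = 1.

No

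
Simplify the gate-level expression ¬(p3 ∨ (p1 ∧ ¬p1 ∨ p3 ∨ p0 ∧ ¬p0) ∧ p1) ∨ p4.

¬p3 ∨ p4

¬(p3 ∨ (p1 ∧ ¬p1 ∨ p3 ∨ p0 ∧ ¬p0) ∧ p1) ∨ p4
= ¬(p3 ∨ (p1 ∧ ¬p1 ∨ p3) ∧ p1) ∨ p4   — complement / identity
= ¬(p3 ∨ p3 ∧ p1) ∨ p4   — complement / identity
= ¬p3 ∨ p4   — absorption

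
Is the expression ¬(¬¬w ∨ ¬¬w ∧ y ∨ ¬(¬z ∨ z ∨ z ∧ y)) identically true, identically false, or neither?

¬(¬¬w ∨ ¬¬w ∧ y ∨ ¬(¬z ∨ z ∨ z ∧ y))
= ¬(¬¬w ∨ ¬(¬z ∨ z ∨ z ∧ y))   (absorption)
= ¬(¬¬w ∨ ¬(¬z ∨ z))   (absorption)
= ¬w ∧ (¬z ∨ z)   (De Morgan)
= ¬w   (complement / identity)
This depends on w, so it is not a constant.

neither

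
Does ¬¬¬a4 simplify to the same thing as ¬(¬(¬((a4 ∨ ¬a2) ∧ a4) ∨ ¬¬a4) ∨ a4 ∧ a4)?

Yes

E1: ¬¬¬a4
    = ¬a4   (double negation)
E2: ¬(¬(¬((a4 ∨ ¬a2) ∧ a4) ∨ ¬¬a4) ∨ a4 ∧ a4)
    = ¬(¬(¬a4 ∨ ¬¬a4) ∨ a4 ∧ a4)   (absorption)
    = ¬(a4 ∧ ¬a4 ∨ a4 ∧ a4)   (De Morgan)
    = ¬a4   (distribution)
Both reduce to ¬a4, so they are equivalent.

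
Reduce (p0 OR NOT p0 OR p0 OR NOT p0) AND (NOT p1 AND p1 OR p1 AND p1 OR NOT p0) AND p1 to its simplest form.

p1

(p0 OR NOT p0 OR p0 OR NOT p0) AND (NOT p1 AND p1 OR p1 AND p1 OR NOT p0) AND p1
= (p0 OR NOT p0) AND (NOT p1 AND p1 OR p1 AND p1 OR NOT p0) AND p1   [idempotence]
= (p0 OR NOT p0) AND (p1 OR NOT p0) AND p1   [distribution]
= (p1 OR NOT p0) AND p1   [complement / identity]
= p1   [absorption]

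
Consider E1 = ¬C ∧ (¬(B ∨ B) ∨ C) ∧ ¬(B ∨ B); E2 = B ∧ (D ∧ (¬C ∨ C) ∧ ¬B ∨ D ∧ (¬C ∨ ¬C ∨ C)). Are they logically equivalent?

E1: ¬C ∧ (¬(B ∨ B) ∨ C) ∧ ¬(B ∨ B)
    = ¬C ∧ ¬(B ∨ B)
    = ¬C ∧ ¬B
E2: B ∧ (D ∧ (¬C ∨ C) ∧ ¬B ∨ D ∧ (¬C ∨ ¬C ∨ C))
    = B ∧ (D ∧ (¬C ∨ C) ∧ ¬B ∨ D ∧ (¬C ∨ C))
    = B ∧ D ∧ (¬C ∨ C)
    = B ∧ D
These differ: at B=0, C=0, D=1, E1 = 1 but E2 = 0.

No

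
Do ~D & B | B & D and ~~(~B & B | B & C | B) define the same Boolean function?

E1: ~D & B | B & D
    = B   (distribution)
E2: ~~(~B & B | B & C | B)
    = ~~(B & C | B)   (complement / identity)
    = ~~B   (absorption)
    = B   (double negation)
Both reduce to B, so they are equivalent.

Yes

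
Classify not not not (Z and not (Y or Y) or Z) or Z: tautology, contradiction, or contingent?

not not not (Z and not (Y or Y) or Z) or Z
= not not not (Z and not Y or Z) or Z
= not not not Z or Z
= not Z or Z
= True

tautology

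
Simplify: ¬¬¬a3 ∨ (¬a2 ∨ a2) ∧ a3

¬¬¬a3 ∨ (¬a2 ∨ a2) ∧ a3
= ¬¬¬a3 ∨ a3   (complement / identity)
= ¬a3 ∨ a3   (double negation)
= True   (complement)

True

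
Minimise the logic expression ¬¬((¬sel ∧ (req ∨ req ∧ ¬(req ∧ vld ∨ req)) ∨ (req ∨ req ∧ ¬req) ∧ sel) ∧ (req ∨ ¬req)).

req

¬¬((¬sel ∧ (req ∨ req ∧ ¬(req ∧ vld ∨ req)) ∨ (req ∨ req ∧ ¬req) ∧ sel) ∧ (req ∨ ¬req))
= ¬¬((¬sel ∧ (req ∨ req ∧ ¬req) ∨ (req ∨ req ∧ ¬req) ∧ sel) ∧ (req ∨ ¬req))
= ¬¬((req ∨ req ∧ ¬req) ∧ (req ∨ ¬req))
= ¬¬(req ∨ req ∧ ¬req)
= req ∨ req ∧ ¬req
= req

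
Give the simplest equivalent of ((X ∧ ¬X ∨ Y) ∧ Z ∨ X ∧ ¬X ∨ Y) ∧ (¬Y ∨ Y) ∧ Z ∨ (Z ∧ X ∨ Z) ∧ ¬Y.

Z

((X ∧ ¬X ∨ Y) ∧ Z ∨ X ∧ ¬X ∨ Y) ∧ (¬Y ∨ Y) ∧ Z ∨ (Z ∧ X ∨ Z) ∧ ¬Y
= ((X ∧ ¬X ∨ Y) ∧ Z ∨ X ∧ ¬X ∨ Y) ∧ (¬Y ∨ Y) ∧ Z ∨ Z ∧ ¬Y   (absorption)
= ((X ∧ ¬X ∨ Y) ∧ Z ∨ X ∧ ¬X ∨ Y) ∧ Z ∨ Z ∧ ¬Y   (complement / identity)
= (X ∧ ¬X ∨ Y) ∧ Z ∨ Z ∧ ¬Y   (absorption)
= Y ∧ Z ∨ Z ∧ ¬Y   (complement / identity)
= Z   (distribution)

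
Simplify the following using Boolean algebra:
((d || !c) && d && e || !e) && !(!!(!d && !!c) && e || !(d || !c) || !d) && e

d && e

((d || !c) && d && e || !e) && !(!!(!d && !!c) && e || !(d || !c) || !d) && e
= ((d || !c) && d && e || !e) && !(!(d || !c) && e || !(d || !c) || !d) && e
= ((d || !c) && d && e || !e) && !(!(d || !c) || !d) && e
= ((d || !c) && d && e || !e) && (d || !c) && d && e
= (d || !c) && d && e
= d && e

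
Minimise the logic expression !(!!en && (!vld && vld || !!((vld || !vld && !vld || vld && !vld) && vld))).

!en || !vld

!(!!en && (!vld && vld || !!((vld || !vld && !vld || vld && !vld) && vld)))
= !(!!en && (!vld && vld || !!((vld || !vld) && vld)))   (distribution)
= !(!!en && !!((vld || !vld) && vld))   (complement / identity)
= !en || !((vld || !vld) && vld)   (De Morgan)
= !en || !vld   (complement / identity)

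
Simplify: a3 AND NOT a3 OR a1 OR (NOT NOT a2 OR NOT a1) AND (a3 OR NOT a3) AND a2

a1 OR a2

a3 AND NOT a3 OR a1 OR (NOT NOT a2 OR NOT a1) AND (a3 OR NOT a3) AND a2
= a3 AND NOT a3 OR a1 OR (a2 OR NOT a1) AND (a3 OR NOT a3) AND a2   (double negation)
= a3 AND NOT a3 OR a1 OR (a2 OR NOT a1) AND a2   (complement / identity)
= a3 AND NOT a3 OR a1 OR a2   (absorption)
= a1 OR a2   (complement / identity)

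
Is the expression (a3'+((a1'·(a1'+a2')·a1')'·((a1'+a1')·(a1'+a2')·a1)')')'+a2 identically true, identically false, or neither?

(a3'+((a1'·(a1'+a2')·a1')'·((a1'+a1')·(a1'+a2')·a1)')')'+a2
= (a3'+((a1'·(a1'+a2')·a1')'·(a1'·(a1'+a2')·a1)')')'+a2   — idempotence
= (a3'+a1'·(a1'+a2')·a1'+a1'·(a1'+a2')·a1)'+a2   — De Morgan
= (a3'+a1'·(a1'+a2'))'+a2   — distribution
= (a3'+a1')'+a2   — absorption
= a3·a1+a2   — De Morgan
This depends on a1, a2, a3, so it is not a constant.

neither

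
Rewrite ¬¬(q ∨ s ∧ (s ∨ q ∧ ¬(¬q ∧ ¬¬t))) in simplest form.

q ∨ s

¬¬(q ∨ s ∧ (s ∨ q ∧ ¬(¬q ∧ ¬¬t)))
= ¬¬(q ∨ s ∧ (s ∨ q ∧ (q ∨ ¬t)))   (De Morgan)
= ¬¬(q ∨ s ∧ (s ∨ q))   (absorption)
= ¬¬(q ∨ s)   (absorption)
= q ∨ s   (double negation)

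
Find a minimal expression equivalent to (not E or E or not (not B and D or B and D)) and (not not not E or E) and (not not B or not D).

B or not D

(not E or E or not (not B and D or B and D)) and (not not not E or E) and (not not B or not D)
= (not E or E or not D) and (not not not E or E) and (not not B or not D)   [distribution]
= (not E or E or not D) and (not E or E) and (not not B or not D)   [double negation]
= (not E or E) and (not not B or not D)   [absorption]
= not not B or not D   [complement / identity]
= B or not D   [double negation]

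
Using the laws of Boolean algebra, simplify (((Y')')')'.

Y

(((Y')')')'
= (Y')'   (double negation)
= Y   (double negation)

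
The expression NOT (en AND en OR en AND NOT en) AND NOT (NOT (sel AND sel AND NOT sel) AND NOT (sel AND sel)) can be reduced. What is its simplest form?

NOT (en AND en OR en AND NOT en) AND NOT (NOT (sel AND sel AND NOT sel) AND NOT (sel AND sel))
= NOT en AND NOT (NOT (sel AND sel AND NOT sel) AND NOT (sel AND sel))   [distribution]
= NOT en AND NOT (NOT (sel AND NOT sel) AND NOT (sel AND sel))   [idempotence]
= NOT en AND (sel AND NOT sel OR sel AND sel)   [De Morgan]
= NOT en AND sel   [distribution]

NOT en AND sel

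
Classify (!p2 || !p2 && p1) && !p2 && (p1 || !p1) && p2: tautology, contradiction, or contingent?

(!p2 || !p2 && p1) && !p2 && (p1 || !p1) && p2
= !p2 && !p2 && (p1 || !p1) && p2   [absorption]
= !p2 && !p2 && p2   [complement / identity]
= !p2 && p2   [idempotence]
= false   [complement]

contradiction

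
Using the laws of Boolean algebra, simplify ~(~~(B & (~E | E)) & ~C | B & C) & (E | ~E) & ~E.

~B & ~E

~(~~(B & (~E | E)) & ~C | B & C) & (E | ~E) & ~E
= ~(~~B & ~C | B & C) & (E | ~E) & ~E   (complement / identity)
= ~(B & ~C | B & C) & (E | ~E) & ~E   (double negation)
= ~B & (E | ~E) & ~E   (distribution)
= ~B & ~E   (complement / identity)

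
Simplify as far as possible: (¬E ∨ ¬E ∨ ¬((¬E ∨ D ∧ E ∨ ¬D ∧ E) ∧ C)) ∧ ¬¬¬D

(¬E ∨ ¬E ∨ ¬((¬E ∨ D ∧ E ∨ ¬D ∧ E) ∧ C)) ∧ ¬¬¬D
= (¬E ∨ ¬E ∨ ¬((¬E ∨ D ∧ E ∨ ¬D ∧ E) ∧ C)) ∧ ¬D
= (¬E ∨ ¬E ∨ ¬((¬E ∨ E) ∧ C)) ∧ ¬D
= (¬E ∨ ¬E ∨ ¬C) ∧ ¬D
= (¬E ∨ ¬C) ∧ ¬D

(¬E ∨ ¬C) ∧ ¬D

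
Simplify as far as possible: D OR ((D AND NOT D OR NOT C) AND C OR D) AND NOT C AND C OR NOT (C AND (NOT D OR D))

D OR NOT C

D OR ((D AND NOT D OR NOT C) AND C OR D) AND NOT C AND C OR NOT (C AND (NOT D OR D))
= D OR ((D AND NOT D OR NOT C) AND C OR D) AND NOT C AND C OR NOT C   [complement / identity]
= D OR (NOT C AND C OR D) AND NOT C AND C OR NOT C   [complement / identity]
= D OR NOT C AND C OR NOT C   [absorption]
= D OR NOT C   [complement / identity]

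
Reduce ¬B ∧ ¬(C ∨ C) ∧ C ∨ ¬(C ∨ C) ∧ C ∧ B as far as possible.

¬B ∧ ¬(C ∨ C) ∧ C ∨ ¬(C ∨ C) ∧ C ∧ B
= ¬(C ∨ C) ∧ C   (distribution)
= ¬C ∧ C   (idempotence)
= False   (complement)

False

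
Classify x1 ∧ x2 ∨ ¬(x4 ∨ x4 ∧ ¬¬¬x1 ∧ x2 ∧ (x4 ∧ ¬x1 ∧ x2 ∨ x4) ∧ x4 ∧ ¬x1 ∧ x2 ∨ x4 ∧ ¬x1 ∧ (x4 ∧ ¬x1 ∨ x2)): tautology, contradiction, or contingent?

x1 ∧ x2 ∨ ¬(x4 ∨ x4 ∧ ¬¬¬x1 ∧ x2 ∧ (x4 ∧ ¬x1 ∧ x2 ∨ x4) ∧ x4 ∧ ¬x1 ∧ x2 ∨ x4 ∧ ¬x1 ∧ (x4 ∧ ¬x1 ∨ x2))
= x1 ∧ x2 ∨ ¬(x4 ∨ x4 ∧ ¬¬¬x1 ∧ x2 ∧ x4 ∧ ¬x1 ∧ x2 ∨ x4 ∧ ¬x1 ∧ (x4 ∧ ¬x1 ∨ x2))   [absorption]
= x1 ∧ x2 ∨ ¬(x4 ∨ x4 ∧ ¬¬¬x1 ∧ x2 ∧ x4 ∧ ¬x1 ∧ x2 ∨ x4 ∧ ¬x1)   [absorption]
= x1 ∧ x2 ∨ ¬(x4 ∨ x4 ∧ ¬x1 ∧ x2 ∧ x4 ∧ ¬x1 ∧ x2 ∨ x4 ∧ ¬x1)   [double negation]
= x1 ∧ x2 ∨ ¬(x4 ∨ x4 ∧ ¬x1 ∧ x2 ∨ x4 ∧ ¬x1)   [idempotence]
= x1 ∧ x2 ∨ ¬(x4 ∨ x4 ∧ ¬x1)   [absorption]
= x1 ∧ x2 ∨ ¬x4   [absorption]
This depends on x1, x2, x4, so it is not a constant.

contingent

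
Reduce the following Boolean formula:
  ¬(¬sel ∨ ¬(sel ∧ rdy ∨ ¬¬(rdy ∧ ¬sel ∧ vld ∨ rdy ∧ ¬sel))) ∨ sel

¬(¬sel ∨ ¬(sel ∧ rdy ∨ ¬¬(rdy ∧ ¬sel ∧ vld ∨ rdy ∧ ¬sel))) ∨ sel
= ¬(¬sel ∨ ¬(sel ∧ rdy ∨ rdy ∧ ¬sel ∧ vld ∨ rdy ∧ ¬sel)) ∨ sel
= ¬(¬sel ∨ ¬(sel ∧ rdy ∨ rdy ∧ ¬sel)) ∨ sel
= ¬(¬sel ∨ ¬rdy) ∨ sel
= sel ∧ rdy ∨ sel
= sel

sel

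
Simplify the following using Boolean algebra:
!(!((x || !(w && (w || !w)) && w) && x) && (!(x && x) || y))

!(!((x || !(w && (w || !w)) && w) && x) && (!(x && x) || y))
= !(!((x || !w && w) && x) && (!(x && x) || y))   (complement / identity)
= !(!(x && x) && (!(x && x) || y))   (complement / identity)
= !!(x && x)   (absorption)
= !!x   (idempotence)
= x   (double negation)

x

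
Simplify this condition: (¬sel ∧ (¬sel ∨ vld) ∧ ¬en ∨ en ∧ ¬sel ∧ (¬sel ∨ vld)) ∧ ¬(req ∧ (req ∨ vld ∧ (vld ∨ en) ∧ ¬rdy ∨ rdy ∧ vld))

¬sel ∧ ¬req

(¬sel ∧ (¬sel ∨ vld) ∧ ¬en ∨ en ∧ ¬sel ∧ (¬sel ∨ vld)) ∧ ¬(req ∧ (req ∨ vld ∧ (vld ∨ en) ∧ ¬rdy ∨ rdy ∧ vld))
= (¬sel ∧ (¬sel ∨ vld) ∧ ¬en ∨ en ∧ ¬sel ∧ (¬sel ∨ vld)) ∧ ¬(req ∧ (req ∨ vld ∧ ¬rdy ∨ rdy ∧ vld))   [absorption]
= ¬sel ∧ (¬sel ∨ vld) ∧ ¬(req ∧ (req ∨ vld ∧ ¬rdy ∨ rdy ∧ vld))   [distribution]
= ¬sel ∧ (¬sel ∨ vld) ∧ ¬(req ∧ (req ∨ vld))   [distribution]
= ¬sel ∧ ¬(req ∧ (req ∨ vld))   [absorption]
= ¬sel ∧ ¬req   [absorption]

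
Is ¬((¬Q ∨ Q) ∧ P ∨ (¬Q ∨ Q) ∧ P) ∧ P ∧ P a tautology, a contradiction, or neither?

contradiction

¬((¬Q ∨ Q) ∧ P ∨ (¬Q ∨ Q) ∧ P) ∧ P ∧ P
= ¬((¬Q ∨ Q) ∧ P) ∧ P ∧ P   [idempotence]
= ¬P ∧ P ∧ P   [complement / identity]
= ¬P ∧ P   [idempotence]
= False   [complement]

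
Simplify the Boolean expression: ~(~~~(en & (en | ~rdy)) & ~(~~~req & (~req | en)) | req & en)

~req

~(~~~(en & (en | ~rdy)) & ~(~~~req & (~req | en)) | req & en)
= ~(~~~(en & (en | ~rdy)) & ~(~req & (~req | en)) | req & en)
= ~(~~~en & ~(~req & (~req | en)) | req & en)
= ~(~~~en & ~~req | req & en)
= ~(~en & ~~req | req & en)
= ~(~en & req | req & en)
= ~req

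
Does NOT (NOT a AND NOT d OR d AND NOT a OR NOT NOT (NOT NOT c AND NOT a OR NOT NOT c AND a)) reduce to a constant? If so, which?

NOT (NOT a AND NOT d OR d AND NOT a OR NOT NOT (NOT NOT c AND NOT a OR NOT NOT c AND a))
= NOT (NOT a OR NOT NOT (NOT NOT c AND NOT a OR NOT NOT c AND a))   (distribution)
= a AND NOT (NOT NOT c AND NOT a OR NOT NOT c AND a)   (De Morgan)
= a AND NOT NOT NOT c   (distribution)
= a AND NOT c   (double negation)
This depends on a, c, so it is not a constant.

no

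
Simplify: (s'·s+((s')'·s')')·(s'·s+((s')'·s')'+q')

(s'·s+((s')'·s')')·(s'·s+((s')'·s')'+q')
= s'·s+((s')'·s')'   (absorption)
= s'·s+s'+s   (De Morgan)
= s'+s   (complement / identity)
= 1   (complement)

1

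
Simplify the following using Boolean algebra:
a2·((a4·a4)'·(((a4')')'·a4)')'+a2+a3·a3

a2·((a4·a4)'·(((a4')')'·a4)')'+a2+a3·a3
= a2·(a4·a4+((a4')')'·a4)+a2+a3·a3
= a2·(a4·a4+((a4')')'·a4)+a2+a3
= a2·(a4·a4+a4'·a4)+a2+a3
= a2·a4+a2+a3
= a2+a3

a2+a3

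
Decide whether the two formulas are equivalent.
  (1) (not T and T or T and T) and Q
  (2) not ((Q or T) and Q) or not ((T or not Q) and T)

E1: (not T and T or T and T) and Q
    = T and Q
E2: not ((Q or T) and Q) or not ((T or not Q) and T)
    = not Q or not ((T or not Q) and T)
    = not Q or not T
These differ: at Q=0, T=0, E1 = 0 but E2 = 1.

No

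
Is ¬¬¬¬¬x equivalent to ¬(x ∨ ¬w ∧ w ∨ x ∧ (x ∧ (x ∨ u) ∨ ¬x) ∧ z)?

Yes

E1: ¬¬¬¬¬x
    = ¬¬¬x   — double negation
    = ¬x   — double negation
E2: ¬(x ∨ ¬w ∧ w ∨ x ∧ (x ∧ (x ∨ u) ∨ ¬x) ∧ z)
    = ¬(x ∨ ¬w ∧ w ∨ x ∧ (x ∨ ¬x) ∧ z)   — absorption
    = ¬(x ∨ x ∧ (x ∨ ¬x) ∧ z)   — complement / identity
    = ¬(x ∨ x ∧ z)   — complement / identity
    = ¬x   — absorption
Both reduce to ¬x, so they are equivalent.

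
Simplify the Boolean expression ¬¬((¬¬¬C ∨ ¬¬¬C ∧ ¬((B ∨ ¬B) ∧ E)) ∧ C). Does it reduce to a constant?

¬¬((¬¬¬C ∨ ¬¬¬C ∧ ¬((B ∨ ¬B) ∧ E)) ∧ C)
= ¬¬((¬¬¬C ∨ ¬¬¬C ∧ ¬E) ∧ C)
= ¬¬(¬¬¬C ∧ C)
= ¬¬¬C ∧ C
= ¬C ∧ C
= False

False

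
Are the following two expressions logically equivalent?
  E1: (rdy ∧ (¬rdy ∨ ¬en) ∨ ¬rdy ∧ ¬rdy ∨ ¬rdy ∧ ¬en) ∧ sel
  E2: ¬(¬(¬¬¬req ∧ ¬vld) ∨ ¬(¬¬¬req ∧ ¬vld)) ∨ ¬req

No

E1: (rdy ∧ (¬rdy ∨ ¬en) ∨ ¬rdy ∧ ¬rdy ∨ ¬rdy ∧ ¬en) ∧ sel
    = (rdy ∧ (¬rdy ∨ ¬en) ∨ (¬rdy ∨ ¬en) ∧ ¬rdy) ∧ sel   [distribution]
    = (¬rdy ∨ ¬en) ∧ sel   [distribution]
E2: ¬(¬(¬¬¬req ∧ ¬vld) ∨ ¬(¬¬¬req ∧ ¬vld)) ∨ ¬req
    = ¬¬¬req ∧ ¬vld ∧ ¬¬¬req ∧ ¬vld ∨ ¬req   [De Morgan]
    = ¬¬¬req ∧ ¬vld ∨ ¬req   [idempotence]
    = ¬req ∧ ¬vld ∨ ¬req   [double negation]
    = ¬req   [absorption]
These differ: at en=0, rdy=0, req=0, sel=0, vld=0, E1 = 0 but E2 = 1.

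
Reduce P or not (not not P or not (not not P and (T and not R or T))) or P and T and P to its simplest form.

P or not (not not P or not (not not P and (T and not R or T))) or P and T and P
= P or not (not not P or not (not not P and T)) or P and T and P
= P or not (not not P or not (P and T)) or P and T and P
= P or not P and P and T or P and T and P
= P or P and T
= P

P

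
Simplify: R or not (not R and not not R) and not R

R or not (not R and not not R) and not R
= R or (R or not R) and not R   — De Morgan
= R or not R   — complement / identity
= True   — complement

True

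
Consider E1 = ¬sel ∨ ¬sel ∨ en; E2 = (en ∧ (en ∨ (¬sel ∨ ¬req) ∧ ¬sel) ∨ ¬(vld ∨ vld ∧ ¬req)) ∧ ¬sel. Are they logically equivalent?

No

E1: ¬sel ∨ ¬sel ∨ en
    = ¬sel ∨ en
E2: (en ∧ (en ∨ (¬sel ∨ ¬req) ∧ ¬sel) ∨ ¬(vld ∨ vld ∧ ¬req)) ∧ ¬sel
    = (en ∧ (en ∨ ¬sel) ∨ ¬(vld ∨ vld ∧ ¬req)) ∧ ¬sel
    = (en ∨ ¬(vld ∨ vld ∧ ¬req)) ∧ ¬sel
    = (en ∨ ¬vld) ∧ ¬sel
These differ: at en=1, req=0, sel=1, vld=0, E1 = 1 but E2 = 0.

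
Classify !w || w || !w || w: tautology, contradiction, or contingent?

!w || w || !w || w
= !w || w   [idempotence]
= true   [complement]

tautology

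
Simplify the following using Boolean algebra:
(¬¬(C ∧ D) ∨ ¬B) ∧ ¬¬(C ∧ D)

(¬¬(C ∧ D) ∨ ¬B) ∧ ¬¬(C ∧ D)
= ¬¬(C ∧ D)
= C ∧ D

C ∧ D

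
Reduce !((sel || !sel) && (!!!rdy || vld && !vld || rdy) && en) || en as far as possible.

true

!((sel || !sel) && (!!!rdy || vld && !vld || rdy) && en) || en
= !((!!!rdy || vld && !vld || rdy) && en) || en
= !((!!!rdy || rdy) && en) || en
= !((!rdy || rdy) && en) || en
= !en || en
= true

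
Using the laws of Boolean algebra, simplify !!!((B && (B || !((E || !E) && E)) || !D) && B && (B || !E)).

!!!((B && (B || !((E || !E) && E)) || !D) && B && (B || !E))
= !!!((B && (B || !E) || !D) && B && (B || !E))
= !!!(B && (B || !E))
= !(B && (B || !E))
= !B

!B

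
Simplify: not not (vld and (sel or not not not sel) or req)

not not (vld and (sel or not not not sel) or req)
= not not (vld and (sel or not sel) or req)   — double negation
= not not (vld or req)   — complement / identity
= vld or req   — double negation

vld or req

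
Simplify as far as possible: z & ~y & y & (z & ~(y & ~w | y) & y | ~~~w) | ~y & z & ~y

z & ~y & y & (z & ~(y & ~w | y) & y | ~~~w) | ~y & z & ~y
= z & ~y & y & (z & ~(y & ~w | y) & y | ~w) | ~y & z & ~y
= z & ~y & y & (z & ~y & y | ~w) | ~y & z & ~y
= z & ~y & y | ~y & z & ~y
= z & ~y

z & ~y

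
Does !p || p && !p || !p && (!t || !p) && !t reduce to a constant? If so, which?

no

!p || p && !p || !p && (!t || !p) && !t
= !p || !p && (!t || !p) && !t   — complement / identity
= !p || !p && !t   — absorption
= !p   — absorption
This depends on p, so it is not a constant.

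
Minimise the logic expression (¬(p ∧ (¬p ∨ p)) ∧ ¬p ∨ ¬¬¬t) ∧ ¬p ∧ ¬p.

(¬(p ∧ (¬p ∨ p)) ∧ ¬p ∨ ¬¬¬t) ∧ ¬p ∧ ¬p
= (¬(p ∧ (¬p ∨ p)) ∧ ¬p ∨ ¬t) ∧ ¬p ∧ ¬p
= (¬p ∧ ¬p ∨ ¬t) ∧ ¬p ∧ ¬p
= ¬p ∧ ¬p
= ¬p

¬p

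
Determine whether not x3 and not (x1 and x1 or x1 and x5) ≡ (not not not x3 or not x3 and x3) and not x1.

Yes

E1: not x3 and not (x1 and x1 or x1 and x5)
    = not x3 and not (x1 or x1 and x5)   — idempotence
    = not x3 and not x1   — absorption
E2: (not not not x3 or not x3 and x3) and not x1
    = (not x3 or not x3 and x3) and not x1   — double negation
    = not x3 and not x1   — complement / identity
Both reduce to not x3 and not x1, so they are equivalent.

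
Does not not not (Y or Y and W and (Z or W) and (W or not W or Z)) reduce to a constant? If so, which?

no

not not not (Y or Y and W and (Z or W) and (W or not W or Z))
= not not not (Y or Y and W and (W and (W or not W) or Z))   — distribution
= not (Y or Y and W and (W and (W or not W) or Z))   — double negation
= not (Y or Y and W and (W or Z))   — complement / identity
= not (Y or Y and W)   — absorption
= not Y   — absorption
This depends on Y, so it is not a constant.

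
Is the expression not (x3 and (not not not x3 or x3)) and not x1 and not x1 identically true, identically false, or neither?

not (x3 and (not not not x3 or x3)) and not x1 and not x1
= not (x3 and (not not not x3 or x3)) and not x1   [idempotence]
= not (x3 and (not x3 or x3)) and not x1   [double negation]
= not x3 and not x1   [complement / identity]
This depends on x1, x3, so it is not a constant.

neither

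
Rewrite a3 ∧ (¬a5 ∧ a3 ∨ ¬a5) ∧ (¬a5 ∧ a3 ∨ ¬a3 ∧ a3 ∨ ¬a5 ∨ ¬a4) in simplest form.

a3 ∧ ¬a5

a3 ∧ (¬a5 ∧ a3 ∨ ¬a5) ∧ (¬a5 ∧ a3 ∨ ¬a3 ∧ a3 ∨ ¬a5 ∨ ¬a4)
= a3 ∧ (¬a5 ∧ a3 ∨ ¬a5) ∧ (¬a5 ∧ a3 ∨ ¬a5 ∨ ¬a4)
= a3 ∧ (¬a5 ∧ a3 ∨ ¬a5)
= a3 ∧ ¬a5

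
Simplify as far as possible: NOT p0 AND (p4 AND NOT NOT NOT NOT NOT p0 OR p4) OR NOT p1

NOT p0 AND (p4 AND NOT NOT NOT NOT NOT p0 OR p4) OR NOT p1
= NOT p0 AND (p4 AND NOT NOT NOT p0 OR p4) OR NOT p1   — double negation
= NOT p0 AND (p4 AND NOT p0 OR p4) OR NOT p1   — double negation
= NOT p0 AND p4 OR NOT p1   — absorption

NOT p0 AND p4 OR NOT p1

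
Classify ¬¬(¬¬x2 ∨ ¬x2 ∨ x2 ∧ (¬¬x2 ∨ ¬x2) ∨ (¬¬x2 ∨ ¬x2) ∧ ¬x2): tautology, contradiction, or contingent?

tautology

¬¬(¬¬x2 ∨ ¬x2 ∨ x2 ∧ (¬¬x2 ∨ ¬x2) ∨ (¬¬x2 ∨ ¬x2) ∧ ¬x2)
= ¬¬(¬¬x2 ∨ ¬x2 ∨ ¬¬x2 ∨ ¬x2)
= ¬¬(¬¬x2 ∨ ¬x2)
= ¬¬(x2 ∨ ¬x2)
= x2 ∨ ¬x2
= True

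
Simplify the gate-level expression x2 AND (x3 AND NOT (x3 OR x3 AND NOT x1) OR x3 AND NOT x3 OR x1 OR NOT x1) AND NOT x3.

x2 AND NOT x3

x2 AND (x3 AND NOT (x3 OR x3 AND NOT x1) OR x3 AND NOT x3 OR x1 OR NOT x1) AND NOT x3
= x2 AND (x3 AND NOT x3 OR x3 AND NOT x3 OR x1 OR NOT x1) AND NOT x3
= x2 AND (x3 AND NOT x3 OR x1 OR NOT x1) AND NOT x3
= x2 AND (x1 OR NOT x1) AND NOT x3
= x2 AND NOT x3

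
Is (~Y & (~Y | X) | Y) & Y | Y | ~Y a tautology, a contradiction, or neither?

(~Y & (~Y | X) | Y) & Y | Y | ~Y
= (~Y | Y) & Y | Y | ~Y
= Y | Y | ~Y
= Y | ~Y
= 1

tautology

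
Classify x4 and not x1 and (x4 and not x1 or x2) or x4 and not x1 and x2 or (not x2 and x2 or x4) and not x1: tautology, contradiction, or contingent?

contingent

x4 and not x1 and (x4 and not x1 or x2) or x4 and not x1 and x2 or (not x2 and x2 or x4) and not x1
= x4 and not x1 and (x4 and not x1 or x2) or x4 and not x1 and x2 or x4 and not x1   — complement / identity
= x4 and not x1 or x4 and not x1 and x2 or x4 and not x1   — absorption
= x4 and not x1 or x4 and not x1   — absorption
= x4 and not x1   — idempotence
This depends on x1, x4, so it is not a constant.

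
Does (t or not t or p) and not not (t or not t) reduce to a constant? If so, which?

yes, True

(t or not t or p) and not not (t or not t)
= (t or not t or p) and (t or not t)   (double negation)
= t or not t   (absorption)
= True   (complement)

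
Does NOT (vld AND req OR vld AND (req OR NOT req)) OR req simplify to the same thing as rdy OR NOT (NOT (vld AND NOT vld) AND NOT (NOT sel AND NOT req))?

No

E1: NOT (vld AND req OR vld AND (req OR NOT req)) OR req
    = NOT (vld AND req OR vld) OR req
    = NOT vld OR req
E2: rdy OR NOT (NOT (vld AND NOT vld) AND NOT (NOT sel AND NOT req))
    = rdy OR vld AND NOT vld OR NOT sel AND NOT req
    = rdy OR NOT sel AND NOT req
These differ: at rdy=0, req=1, sel=0, vld=1, E1 = 1 but E2 = 0.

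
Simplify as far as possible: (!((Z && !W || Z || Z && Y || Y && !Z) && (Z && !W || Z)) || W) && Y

(!Z || W) && Y

(!((Z && !W || Z || Z && Y || Y && !Z) && (Z && !W || Z)) || W) && Y
= (!((Z && !W || Z || Y) && (Z && !W || Z)) || W) && Y   — distribution
= (!(Z && !W || Z) || W) && Y   — absorption
= (!Z || W) && Y   — absorption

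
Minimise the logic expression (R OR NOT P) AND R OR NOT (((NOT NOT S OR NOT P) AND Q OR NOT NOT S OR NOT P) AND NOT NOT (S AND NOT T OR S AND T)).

(R OR NOT P) AND R OR NOT (((NOT NOT S OR NOT P) AND Q OR NOT NOT S OR NOT P) AND NOT NOT (S AND NOT T OR S AND T))
= (R OR NOT P) AND R OR NOT (((NOT NOT S OR NOT P) AND Q OR NOT NOT S OR NOT P) AND NOT NOT S)   [distribution]
= (R OR NOT P) AND R OR NOT ((NOT NOT S OR NOT P) AND NOT NOT S)   [absorption]
= (R OR NOT P) AND R OR NOT NOT NOT S   [absorption]
= R OR NOT NOT NOT S   [absorption]
= R OR NOT S   [double negation]

R OR NOT S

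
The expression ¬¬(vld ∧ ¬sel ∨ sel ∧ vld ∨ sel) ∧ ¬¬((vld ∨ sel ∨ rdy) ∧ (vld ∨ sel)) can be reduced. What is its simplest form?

¬¬(vld ∧ ¬sel ∨ sel ∧ vld ∨ sel) ∧ ¬¬((vld ∨ sel ∨ rdy) ∧ (vld ∨ sel))
= ¬¬(vld ∧ ¬sel ∨ sel ∧ vld ∨ sel) ∧ ¬¬(vld ∨ sel)   [absorption]
= ¬¬(vld ∨ sel) ∧ ¬¬(vld ∨ sel)   [distribution]
= ¬¬(vld ∨ sel)   [idempotence]
= vld ∨ sel   [double negation]

vld ∨ sel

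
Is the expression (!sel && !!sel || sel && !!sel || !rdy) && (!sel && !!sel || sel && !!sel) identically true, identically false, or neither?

(!sel && !!sel || sel && !!sel || !rdy) && (!sel && !!sel || sel && !!sel)
= !sel && !!sel || sel && !!sel
= !sel && sel || sel && !!sel
= !sel && sel || sel && sel
= sel
This depends on sel, so it is not a constant.

neither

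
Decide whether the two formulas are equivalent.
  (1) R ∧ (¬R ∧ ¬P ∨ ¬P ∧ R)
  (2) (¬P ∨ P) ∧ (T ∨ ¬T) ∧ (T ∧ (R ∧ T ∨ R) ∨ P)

No

E1: R ∧ (¬R ∧ ¬P ∨ ¬P ∧ R)
    = R ∧ ¬P
E2: (¬P ∨ P) ∧ (T ∨ ¬T) ∧ (T ∧ (R ∧ T ∨ R) ∨ P)
    = (T ∨ ¬T) ∧ (T ∧ (R ∧ T ∨ R) ∨ P)
    = (T ∨ ¬T) ∧ (T ∧ R ∨ P)
    = T ∧ R ∨ P
These differ: at P=1, R=0, T=1, E1 = 0 but E2 = 1.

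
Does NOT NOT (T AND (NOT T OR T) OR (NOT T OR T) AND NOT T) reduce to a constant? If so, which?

yes, True

NOT NOT (T AND (NOT T OR T) OR (NOT T OR T) AND NOT T)
= NOT NOT (NOT T OR T)   [distribution]
= NOT T OR T   [double negation]
= TRUE   [complement]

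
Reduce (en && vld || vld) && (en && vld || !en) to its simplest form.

(en && vld || vld) && (en && vld || !en)
= en && vld || vld && !en   — distribution
= vld   — distribution

vld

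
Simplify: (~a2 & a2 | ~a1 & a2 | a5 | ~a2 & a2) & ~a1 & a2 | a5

~a1 & a2 | a5

(~a2 & a2 | ~a1 & a2 | a5 | ~a2 & a2) & ~a1 & a2 | a5
= (~a1 & a2 | a5 | ~a2 & a2) & ~a1 & a2 | a5   [complement / identity]
= (~a1 & a2 | a5) & ~a1 & a2 | a5   [complement / identity]
= ~a1 & a2 | a5   [absorption]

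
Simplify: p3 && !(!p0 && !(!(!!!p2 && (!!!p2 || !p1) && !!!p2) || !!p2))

p3 && (p0 || p2)

p3 && !(!p0 && !(!(!!!p2 && (!!!p2 || !p1) && !!!p2) || !!p2))
= p3 && !(!p0 && !(!(!!!p2 && !!!p2) || !!p2))   [absorption]
= p3 && !(!p0 && !(!!p2 || !!p2 || !!p2))   [De Morgan]
= p3 && !(!p0 && !(!!p2 || !!p2))   [idempotence]
= p3 && !(!p0 && !!!p2)   [idempotence]
= p3 && (p0 || !!p2)   [De Morgan]
= p3 && (p0 || p2)   [double negation]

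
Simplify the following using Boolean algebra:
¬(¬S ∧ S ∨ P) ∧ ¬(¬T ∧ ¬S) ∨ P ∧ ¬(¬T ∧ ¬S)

T ∨ S

¬(¬S ∧ S ∨ P) ∧ ¬(¬T ∧ ¬S) ∨ P ∧ ¬(¬T ∧ ¬S)
= ¬P ∧ ¬(¬T ∧ ¬S) ∨ P ∧ ¬(¬T ∧ ¬S)   (complement / identity)
= ¬(¬T ∧ ¬S)   (distribution)
= T ∨ S   (De Morgan)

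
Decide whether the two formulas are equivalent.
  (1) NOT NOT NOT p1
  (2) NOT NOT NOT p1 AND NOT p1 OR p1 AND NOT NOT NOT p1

E1: NOT NOT NOT p1
    = NOT p1   [double negation]
E2: NOT NOT NOT p1 AND NOT p1 OR p1 AND NOT NOT NOT p1
    = NOT NOT NOT p1   [distribution]
    = NOT p1   [double negation]
Both reduce to NOT p1, so they are equivalent.

Yes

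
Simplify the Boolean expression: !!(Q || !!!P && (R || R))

Q || !P && R

!!(Q || !!!P && (R || R))
= !!(Q || !!!P && R)
= Q || !!!P && R
= Q || !P && R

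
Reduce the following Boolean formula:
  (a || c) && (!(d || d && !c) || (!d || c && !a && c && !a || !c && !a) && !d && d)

(a || c) && !d

(a || c) && (!(d || d && !c) || (!d || c && !a && c && !a || !c && !a) && !d && d)
= (a || c) && (!(d || d && !c) || (!d || c && !a || !c && !a) && !d && d)   (idempotence)
= (a || c) && (!d || (!d || c && !a || !c && !a) && !d && d)   (absorption)
= (a || c) && (!d || (!d || !a) && !d && d)   (distribution)
= (a || c) && (!d || !d && d)   (absorption)
= (a || c) && !d   (complement / identity)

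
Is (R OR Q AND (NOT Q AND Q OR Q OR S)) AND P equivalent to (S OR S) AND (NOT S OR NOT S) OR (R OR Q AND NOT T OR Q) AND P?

Yes

E1: (R OR Q AND (NOT Q AND Q OR Q OR S)) AND P
    = (R OR Q AND (Q OR S)) AND P   — complement / identity
    = (R OR Q) AND P   — absorption
E2: (S OR S) AND (NOT S OR NOT S) OR (R OR Q AND NOT T OR Q) AND P
    = (S OR S) AND NOT S OR (R OR Q AND NOT T OR Q) AND P   — idempotence
    = S AND NOT S OR (R OR Q AND NOT T OR Q) AND P   — idempotence
    = (R OR Q AND NOT T OR Q) AND P   — complement / identity
    = (R OR Q) AND P   — absorption
Both reduce to (R OR Q) AND P, so they are equivalent.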